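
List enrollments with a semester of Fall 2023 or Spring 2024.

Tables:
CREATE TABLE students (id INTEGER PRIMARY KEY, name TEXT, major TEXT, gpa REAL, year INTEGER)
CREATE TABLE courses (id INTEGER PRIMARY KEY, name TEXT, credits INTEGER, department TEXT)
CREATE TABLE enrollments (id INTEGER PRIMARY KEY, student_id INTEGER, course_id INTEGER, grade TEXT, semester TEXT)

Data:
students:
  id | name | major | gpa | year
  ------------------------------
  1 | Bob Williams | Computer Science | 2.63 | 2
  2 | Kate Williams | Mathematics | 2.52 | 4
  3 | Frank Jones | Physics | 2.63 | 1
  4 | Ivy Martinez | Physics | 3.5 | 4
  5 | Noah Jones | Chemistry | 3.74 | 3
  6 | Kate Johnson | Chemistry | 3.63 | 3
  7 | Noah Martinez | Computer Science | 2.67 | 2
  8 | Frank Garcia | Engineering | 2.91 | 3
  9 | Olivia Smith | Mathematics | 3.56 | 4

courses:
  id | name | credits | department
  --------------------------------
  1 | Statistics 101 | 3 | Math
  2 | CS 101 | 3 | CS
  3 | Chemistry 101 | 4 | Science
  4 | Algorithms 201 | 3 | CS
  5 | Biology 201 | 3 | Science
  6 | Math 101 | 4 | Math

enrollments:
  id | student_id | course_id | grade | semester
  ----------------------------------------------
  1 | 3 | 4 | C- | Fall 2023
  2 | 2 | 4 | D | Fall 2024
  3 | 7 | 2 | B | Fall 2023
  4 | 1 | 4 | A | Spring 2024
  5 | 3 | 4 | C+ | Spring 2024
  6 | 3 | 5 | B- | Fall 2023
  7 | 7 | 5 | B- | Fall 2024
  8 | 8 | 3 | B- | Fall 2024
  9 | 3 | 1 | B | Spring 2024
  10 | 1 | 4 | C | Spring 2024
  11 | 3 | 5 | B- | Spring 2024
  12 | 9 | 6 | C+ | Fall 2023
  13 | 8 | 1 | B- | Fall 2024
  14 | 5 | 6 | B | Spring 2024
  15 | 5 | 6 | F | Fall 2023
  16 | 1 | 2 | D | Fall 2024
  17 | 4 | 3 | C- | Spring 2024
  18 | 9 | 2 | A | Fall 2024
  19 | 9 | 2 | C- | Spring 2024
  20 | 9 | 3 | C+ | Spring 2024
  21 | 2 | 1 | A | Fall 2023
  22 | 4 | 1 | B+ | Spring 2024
SELECT id, semester FROM enrollments WHERE semester IN ('Fall 2023', 'Spring 2024')

Execution result:
id | semester
1 | Fall 2023
3 | Fall 2023
4 | Spring 2024
5 | Spring 2024
6 | Fall 2023
9 | Spring 2024
10 | Spring 2024
11 | Spring 2024
12 | Fall 2023
14 | Spring 2024
15 | Fall 2023
17 | Spring 2024
19 | Spring 2024
20 | Spring 2024
21 | Fall 2023
22 | Spring 2024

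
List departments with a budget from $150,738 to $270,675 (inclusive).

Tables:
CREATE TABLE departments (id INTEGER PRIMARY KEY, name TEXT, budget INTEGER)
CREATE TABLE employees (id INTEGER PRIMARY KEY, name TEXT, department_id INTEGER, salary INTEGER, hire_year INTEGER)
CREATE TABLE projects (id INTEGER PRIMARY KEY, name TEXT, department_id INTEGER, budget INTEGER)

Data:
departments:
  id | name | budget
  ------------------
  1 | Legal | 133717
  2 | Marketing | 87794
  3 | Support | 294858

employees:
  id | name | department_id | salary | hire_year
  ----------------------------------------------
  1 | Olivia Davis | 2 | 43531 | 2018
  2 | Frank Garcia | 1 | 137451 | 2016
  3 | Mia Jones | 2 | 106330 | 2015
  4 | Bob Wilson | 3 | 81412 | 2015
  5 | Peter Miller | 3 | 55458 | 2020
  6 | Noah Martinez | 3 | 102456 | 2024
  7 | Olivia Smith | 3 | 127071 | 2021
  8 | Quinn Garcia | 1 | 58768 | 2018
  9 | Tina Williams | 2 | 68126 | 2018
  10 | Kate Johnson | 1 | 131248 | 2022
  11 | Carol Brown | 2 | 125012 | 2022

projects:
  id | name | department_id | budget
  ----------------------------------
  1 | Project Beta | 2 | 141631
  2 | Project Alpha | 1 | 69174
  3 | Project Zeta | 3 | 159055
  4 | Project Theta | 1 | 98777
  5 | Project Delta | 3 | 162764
SELECT name, budget FROM departments WHERE budget BETWEEN 150738 AND 270675

Execution result:
(no rows)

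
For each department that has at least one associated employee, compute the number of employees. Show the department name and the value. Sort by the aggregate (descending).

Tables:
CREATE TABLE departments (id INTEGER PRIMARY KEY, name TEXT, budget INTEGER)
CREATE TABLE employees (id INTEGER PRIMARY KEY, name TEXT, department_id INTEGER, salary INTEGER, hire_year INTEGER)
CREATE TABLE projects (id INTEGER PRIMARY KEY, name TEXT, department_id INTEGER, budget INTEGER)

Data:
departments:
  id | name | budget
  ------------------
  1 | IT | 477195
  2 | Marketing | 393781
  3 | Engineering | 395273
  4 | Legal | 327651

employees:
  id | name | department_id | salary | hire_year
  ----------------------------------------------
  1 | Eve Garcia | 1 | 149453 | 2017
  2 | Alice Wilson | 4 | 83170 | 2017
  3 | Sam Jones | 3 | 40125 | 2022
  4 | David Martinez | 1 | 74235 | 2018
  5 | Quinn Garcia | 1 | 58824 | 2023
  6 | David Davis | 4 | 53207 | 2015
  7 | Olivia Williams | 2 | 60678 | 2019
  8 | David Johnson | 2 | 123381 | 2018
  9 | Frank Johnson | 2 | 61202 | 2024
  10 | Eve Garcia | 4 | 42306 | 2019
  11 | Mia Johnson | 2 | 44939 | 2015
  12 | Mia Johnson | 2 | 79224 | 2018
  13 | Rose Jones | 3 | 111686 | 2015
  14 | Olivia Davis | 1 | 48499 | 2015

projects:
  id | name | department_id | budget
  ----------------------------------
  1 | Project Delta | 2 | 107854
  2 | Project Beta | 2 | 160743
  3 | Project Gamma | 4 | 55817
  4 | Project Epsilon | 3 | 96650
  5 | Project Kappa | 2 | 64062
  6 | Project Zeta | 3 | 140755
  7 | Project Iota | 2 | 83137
SELECT p.name, COUNT(*) AS n FROM employees c JOIN departments p ON c.department_id = p.id GROUP BY p.id, p.name ORDER BY n DESC

Execution result:
name | n
Marketing | 5
IT | 4
Legal | 3
Engineering | 2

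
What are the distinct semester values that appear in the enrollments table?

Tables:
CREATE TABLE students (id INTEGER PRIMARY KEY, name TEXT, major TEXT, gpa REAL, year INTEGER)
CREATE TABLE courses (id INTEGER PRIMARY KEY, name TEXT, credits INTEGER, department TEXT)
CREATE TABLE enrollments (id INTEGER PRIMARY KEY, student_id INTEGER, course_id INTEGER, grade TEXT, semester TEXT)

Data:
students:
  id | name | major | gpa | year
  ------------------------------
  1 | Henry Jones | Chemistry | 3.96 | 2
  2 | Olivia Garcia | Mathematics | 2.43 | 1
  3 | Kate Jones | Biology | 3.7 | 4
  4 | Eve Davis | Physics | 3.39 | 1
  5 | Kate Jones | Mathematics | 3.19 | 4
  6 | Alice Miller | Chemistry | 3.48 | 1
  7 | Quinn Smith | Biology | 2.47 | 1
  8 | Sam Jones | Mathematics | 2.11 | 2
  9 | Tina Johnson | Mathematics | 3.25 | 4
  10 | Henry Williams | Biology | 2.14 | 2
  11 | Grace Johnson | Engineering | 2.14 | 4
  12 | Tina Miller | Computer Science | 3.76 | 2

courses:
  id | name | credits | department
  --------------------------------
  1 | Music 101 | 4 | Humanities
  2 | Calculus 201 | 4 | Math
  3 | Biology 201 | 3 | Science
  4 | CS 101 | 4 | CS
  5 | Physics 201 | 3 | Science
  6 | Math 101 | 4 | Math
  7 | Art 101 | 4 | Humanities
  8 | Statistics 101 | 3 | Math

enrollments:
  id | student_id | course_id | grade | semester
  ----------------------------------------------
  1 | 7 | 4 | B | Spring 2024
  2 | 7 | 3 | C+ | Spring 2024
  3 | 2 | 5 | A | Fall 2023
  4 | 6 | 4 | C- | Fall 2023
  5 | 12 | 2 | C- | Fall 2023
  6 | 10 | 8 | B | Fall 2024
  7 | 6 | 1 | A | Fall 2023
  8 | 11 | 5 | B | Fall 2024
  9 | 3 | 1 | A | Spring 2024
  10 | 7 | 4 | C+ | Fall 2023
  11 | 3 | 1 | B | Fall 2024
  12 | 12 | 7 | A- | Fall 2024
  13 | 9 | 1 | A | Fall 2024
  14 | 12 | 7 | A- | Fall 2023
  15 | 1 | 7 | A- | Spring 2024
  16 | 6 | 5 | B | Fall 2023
SELECT DISTINCT semester FROM enrollments

Execution result:
semester
Spring 2024
Fall 2023
Fall 2024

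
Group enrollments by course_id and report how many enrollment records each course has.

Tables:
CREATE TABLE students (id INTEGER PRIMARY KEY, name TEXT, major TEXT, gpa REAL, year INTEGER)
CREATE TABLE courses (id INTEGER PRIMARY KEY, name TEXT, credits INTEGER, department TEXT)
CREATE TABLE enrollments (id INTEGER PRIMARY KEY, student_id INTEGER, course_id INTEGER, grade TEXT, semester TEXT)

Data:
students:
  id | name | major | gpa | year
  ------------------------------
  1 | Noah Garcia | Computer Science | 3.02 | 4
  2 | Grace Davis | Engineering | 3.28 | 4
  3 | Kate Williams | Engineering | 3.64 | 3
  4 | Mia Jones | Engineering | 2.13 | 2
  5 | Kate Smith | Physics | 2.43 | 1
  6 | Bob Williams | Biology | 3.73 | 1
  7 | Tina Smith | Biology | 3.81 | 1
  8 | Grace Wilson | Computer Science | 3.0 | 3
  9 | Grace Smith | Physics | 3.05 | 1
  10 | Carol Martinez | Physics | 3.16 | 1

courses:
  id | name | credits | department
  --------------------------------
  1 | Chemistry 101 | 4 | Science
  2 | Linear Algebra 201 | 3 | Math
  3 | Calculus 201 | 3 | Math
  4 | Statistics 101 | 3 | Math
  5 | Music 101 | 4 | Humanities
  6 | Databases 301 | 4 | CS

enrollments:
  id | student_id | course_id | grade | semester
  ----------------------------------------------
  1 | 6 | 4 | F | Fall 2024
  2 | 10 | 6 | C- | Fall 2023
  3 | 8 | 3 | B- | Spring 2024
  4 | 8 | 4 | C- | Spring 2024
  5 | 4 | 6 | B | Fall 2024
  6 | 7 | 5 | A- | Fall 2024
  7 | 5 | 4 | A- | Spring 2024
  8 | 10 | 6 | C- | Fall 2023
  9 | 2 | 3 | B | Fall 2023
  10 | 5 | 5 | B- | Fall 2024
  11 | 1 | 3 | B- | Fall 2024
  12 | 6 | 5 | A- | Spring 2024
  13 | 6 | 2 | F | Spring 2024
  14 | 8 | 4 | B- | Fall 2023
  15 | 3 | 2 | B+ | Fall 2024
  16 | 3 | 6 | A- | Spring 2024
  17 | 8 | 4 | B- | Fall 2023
SELECT course_id, COUNT(*) AS enrollment_count FROM enrollments GROUP BY course_id

Execution result:
course_id | enrollment_count
2 | 2
3 | 3
4 | 5
5 | 3
6 | 4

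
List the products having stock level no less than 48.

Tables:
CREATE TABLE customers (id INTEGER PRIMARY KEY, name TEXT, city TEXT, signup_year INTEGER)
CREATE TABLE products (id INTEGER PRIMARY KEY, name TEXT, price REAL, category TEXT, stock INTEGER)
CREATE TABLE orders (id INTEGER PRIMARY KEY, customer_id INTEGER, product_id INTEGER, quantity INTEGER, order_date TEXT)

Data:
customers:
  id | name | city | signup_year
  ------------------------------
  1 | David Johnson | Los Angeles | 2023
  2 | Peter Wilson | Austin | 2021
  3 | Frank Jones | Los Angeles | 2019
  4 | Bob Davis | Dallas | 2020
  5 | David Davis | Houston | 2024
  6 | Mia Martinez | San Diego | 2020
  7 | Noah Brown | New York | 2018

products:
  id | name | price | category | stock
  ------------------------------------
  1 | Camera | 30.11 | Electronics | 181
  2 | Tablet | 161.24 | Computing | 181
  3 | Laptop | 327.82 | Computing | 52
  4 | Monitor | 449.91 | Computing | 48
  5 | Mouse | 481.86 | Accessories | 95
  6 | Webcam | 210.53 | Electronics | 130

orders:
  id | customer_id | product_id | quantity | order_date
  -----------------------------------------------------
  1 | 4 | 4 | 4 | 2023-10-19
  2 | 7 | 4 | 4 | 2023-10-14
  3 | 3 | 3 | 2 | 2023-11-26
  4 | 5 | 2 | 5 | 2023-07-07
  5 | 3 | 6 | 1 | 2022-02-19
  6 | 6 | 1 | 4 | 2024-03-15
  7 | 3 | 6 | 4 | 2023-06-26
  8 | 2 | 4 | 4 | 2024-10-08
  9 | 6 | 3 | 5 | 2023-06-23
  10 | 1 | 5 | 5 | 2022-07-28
SELECT name, stock FROM products WHERE stock >= 48

Execution result:
name | stock
Camera | 181
Tablet | 181
Laptop | 52
Monitor | 48
Mouse | 95
Webcam | 130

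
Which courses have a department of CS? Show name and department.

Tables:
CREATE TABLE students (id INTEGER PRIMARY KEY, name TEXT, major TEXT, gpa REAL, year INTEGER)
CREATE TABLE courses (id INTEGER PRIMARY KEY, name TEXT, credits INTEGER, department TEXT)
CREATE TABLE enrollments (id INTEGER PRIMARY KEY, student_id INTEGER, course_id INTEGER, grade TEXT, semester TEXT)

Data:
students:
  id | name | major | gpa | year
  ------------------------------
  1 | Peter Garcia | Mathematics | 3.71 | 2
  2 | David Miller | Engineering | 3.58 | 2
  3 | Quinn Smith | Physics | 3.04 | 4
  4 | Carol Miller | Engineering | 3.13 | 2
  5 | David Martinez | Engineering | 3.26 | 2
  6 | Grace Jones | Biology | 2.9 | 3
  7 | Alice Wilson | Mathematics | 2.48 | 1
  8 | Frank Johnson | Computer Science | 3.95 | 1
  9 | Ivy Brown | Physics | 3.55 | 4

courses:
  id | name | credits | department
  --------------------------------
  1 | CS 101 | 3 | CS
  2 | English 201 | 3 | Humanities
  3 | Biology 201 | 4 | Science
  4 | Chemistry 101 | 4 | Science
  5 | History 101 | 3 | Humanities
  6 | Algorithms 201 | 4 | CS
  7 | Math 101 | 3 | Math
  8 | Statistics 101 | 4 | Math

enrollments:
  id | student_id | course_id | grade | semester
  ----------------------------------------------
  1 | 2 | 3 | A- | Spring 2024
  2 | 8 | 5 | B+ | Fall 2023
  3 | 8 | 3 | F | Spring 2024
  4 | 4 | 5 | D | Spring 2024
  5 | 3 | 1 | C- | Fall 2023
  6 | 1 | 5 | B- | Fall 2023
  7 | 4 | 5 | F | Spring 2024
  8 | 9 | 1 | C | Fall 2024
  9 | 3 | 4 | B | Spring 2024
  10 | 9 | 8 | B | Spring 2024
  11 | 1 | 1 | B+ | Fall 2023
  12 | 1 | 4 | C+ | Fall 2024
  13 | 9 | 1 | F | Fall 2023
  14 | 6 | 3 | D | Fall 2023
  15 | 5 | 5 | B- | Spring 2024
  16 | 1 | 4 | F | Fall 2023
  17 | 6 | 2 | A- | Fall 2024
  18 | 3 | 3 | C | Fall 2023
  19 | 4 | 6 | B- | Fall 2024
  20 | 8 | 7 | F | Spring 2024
SELECT name, department FROM courses WHERE department = 'CS'

Execution result:
name | department
CS 101 | CS
Algorithms 201 | CS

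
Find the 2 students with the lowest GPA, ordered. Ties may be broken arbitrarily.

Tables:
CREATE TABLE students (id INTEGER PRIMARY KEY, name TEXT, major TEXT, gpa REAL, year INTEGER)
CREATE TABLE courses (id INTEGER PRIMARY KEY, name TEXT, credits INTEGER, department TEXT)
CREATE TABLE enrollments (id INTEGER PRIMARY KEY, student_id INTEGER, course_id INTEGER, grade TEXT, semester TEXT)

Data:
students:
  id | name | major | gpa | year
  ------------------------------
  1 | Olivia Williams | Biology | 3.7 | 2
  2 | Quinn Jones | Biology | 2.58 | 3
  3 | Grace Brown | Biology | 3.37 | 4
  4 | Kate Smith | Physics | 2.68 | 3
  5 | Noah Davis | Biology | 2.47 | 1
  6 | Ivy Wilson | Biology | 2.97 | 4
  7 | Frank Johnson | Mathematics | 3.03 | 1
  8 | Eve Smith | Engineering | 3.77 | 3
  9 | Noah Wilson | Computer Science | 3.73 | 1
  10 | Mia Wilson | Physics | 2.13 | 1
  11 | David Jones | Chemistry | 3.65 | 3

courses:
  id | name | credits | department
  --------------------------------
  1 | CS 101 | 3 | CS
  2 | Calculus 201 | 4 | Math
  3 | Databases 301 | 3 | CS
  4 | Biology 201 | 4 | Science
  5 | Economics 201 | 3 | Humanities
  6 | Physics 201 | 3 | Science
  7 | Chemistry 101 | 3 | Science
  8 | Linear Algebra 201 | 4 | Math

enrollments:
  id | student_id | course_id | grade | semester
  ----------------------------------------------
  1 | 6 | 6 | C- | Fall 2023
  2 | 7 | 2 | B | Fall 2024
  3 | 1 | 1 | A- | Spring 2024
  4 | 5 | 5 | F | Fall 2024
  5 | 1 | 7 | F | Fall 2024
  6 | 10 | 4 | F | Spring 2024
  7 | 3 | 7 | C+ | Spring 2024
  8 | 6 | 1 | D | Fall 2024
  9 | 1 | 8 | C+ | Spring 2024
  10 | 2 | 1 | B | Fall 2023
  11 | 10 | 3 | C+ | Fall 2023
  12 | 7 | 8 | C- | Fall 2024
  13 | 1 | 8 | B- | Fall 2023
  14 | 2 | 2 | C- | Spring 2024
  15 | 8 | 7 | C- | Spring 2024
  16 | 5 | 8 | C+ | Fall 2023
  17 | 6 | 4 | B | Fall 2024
SELECT name, gpa FROM students ORDER BY gpa ASC LIMIT 2

Execution result:
name | gpa
Mia Wilson | 2.13
Noah Davis | 2.47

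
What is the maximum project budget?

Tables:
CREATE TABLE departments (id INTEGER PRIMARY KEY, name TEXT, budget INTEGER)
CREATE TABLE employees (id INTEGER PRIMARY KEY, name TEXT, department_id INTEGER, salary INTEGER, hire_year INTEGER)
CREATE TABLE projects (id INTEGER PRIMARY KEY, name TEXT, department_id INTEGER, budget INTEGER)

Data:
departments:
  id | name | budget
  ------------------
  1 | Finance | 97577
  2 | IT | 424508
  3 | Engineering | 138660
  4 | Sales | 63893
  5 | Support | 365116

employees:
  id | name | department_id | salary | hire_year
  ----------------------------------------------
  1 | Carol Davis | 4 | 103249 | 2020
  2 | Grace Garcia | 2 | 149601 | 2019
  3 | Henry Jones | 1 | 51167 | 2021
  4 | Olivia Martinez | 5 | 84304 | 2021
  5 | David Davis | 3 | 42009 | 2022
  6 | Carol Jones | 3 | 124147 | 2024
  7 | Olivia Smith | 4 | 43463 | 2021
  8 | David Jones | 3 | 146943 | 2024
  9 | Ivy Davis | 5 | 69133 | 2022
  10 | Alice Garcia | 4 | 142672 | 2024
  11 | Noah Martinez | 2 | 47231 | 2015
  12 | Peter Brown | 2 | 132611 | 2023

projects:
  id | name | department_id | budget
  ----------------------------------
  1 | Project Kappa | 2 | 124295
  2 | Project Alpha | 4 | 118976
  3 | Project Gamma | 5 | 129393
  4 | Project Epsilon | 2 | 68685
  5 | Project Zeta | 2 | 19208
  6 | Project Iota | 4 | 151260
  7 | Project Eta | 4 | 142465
SELECT MAX(budget) FROM projects

Execution result:
151260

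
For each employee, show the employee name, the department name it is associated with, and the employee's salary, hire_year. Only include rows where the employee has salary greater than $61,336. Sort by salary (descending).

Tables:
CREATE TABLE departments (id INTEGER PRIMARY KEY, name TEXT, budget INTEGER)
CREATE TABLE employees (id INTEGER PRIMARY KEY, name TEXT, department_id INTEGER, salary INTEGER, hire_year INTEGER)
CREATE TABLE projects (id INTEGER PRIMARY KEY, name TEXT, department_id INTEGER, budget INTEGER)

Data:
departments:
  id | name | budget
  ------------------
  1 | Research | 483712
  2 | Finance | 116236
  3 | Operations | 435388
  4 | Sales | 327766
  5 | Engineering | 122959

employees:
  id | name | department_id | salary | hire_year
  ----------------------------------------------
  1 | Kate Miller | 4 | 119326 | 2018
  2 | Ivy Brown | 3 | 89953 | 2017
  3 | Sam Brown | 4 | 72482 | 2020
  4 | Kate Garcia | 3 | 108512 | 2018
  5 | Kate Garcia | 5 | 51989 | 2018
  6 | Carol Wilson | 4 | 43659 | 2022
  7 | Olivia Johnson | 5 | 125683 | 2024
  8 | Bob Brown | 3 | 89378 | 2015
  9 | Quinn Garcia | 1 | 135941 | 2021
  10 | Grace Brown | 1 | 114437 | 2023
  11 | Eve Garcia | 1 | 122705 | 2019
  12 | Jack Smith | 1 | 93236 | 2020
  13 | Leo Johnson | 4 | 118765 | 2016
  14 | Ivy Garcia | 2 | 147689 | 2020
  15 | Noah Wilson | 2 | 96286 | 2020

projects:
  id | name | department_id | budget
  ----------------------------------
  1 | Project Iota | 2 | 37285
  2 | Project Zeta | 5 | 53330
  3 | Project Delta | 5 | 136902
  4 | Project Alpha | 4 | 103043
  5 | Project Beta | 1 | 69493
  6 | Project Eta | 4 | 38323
SELECT c.name, p.name AS department, c.salary, c.hire_year FROM employees c JOIN departments p ON c.department_id = p.id WHERE c.salary > 61336 ORDER BY c.salary DESC

Execution result:
name | department | salary | hire_year
Ivy Garcia | Finance | 147689 | 2020
Quinn Garcia | Research | 135941 | 2021
Olivia Johnson | Engineering | 125683 | 2024
Eve Garcia | Research | 122705 | 2019
Kate Miller | Sales | 119326 | 2018
Leo Johnson | Sales | 118765 | 2016
Grace Brown | Research | 114437 | 2023
Kate Garcia | Operations | 108512 | 2018
Noah Wilson | Finance | 96286 | 2020
Jack Smith | Research | 93236 | 2020
Ivy Brown | Operations | 89953 | 2017
Bob Brown | Operations | 89378 | 2015
Sam Brown | Sales | 72482 | 2020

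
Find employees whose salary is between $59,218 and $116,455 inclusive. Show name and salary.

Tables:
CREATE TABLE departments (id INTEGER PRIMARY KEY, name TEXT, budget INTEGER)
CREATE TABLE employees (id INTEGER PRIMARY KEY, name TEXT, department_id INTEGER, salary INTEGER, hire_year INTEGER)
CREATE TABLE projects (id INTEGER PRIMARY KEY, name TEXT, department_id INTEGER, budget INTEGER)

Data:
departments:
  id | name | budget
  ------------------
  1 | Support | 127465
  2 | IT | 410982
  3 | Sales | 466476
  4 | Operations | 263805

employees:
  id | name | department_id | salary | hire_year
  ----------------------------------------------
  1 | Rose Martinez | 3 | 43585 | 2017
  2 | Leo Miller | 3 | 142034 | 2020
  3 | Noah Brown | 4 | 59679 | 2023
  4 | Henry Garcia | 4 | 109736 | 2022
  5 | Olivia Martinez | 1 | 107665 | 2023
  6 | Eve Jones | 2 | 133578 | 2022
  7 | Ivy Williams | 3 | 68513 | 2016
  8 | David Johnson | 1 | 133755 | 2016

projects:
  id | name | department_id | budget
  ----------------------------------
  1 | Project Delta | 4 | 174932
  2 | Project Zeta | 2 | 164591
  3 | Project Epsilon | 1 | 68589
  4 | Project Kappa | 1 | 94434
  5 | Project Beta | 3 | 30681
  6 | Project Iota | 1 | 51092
SELECT name, salary FROM employees WHERE salary BETWEEN 59218 AND 116455

Execution result:
name | salary
Noah Brown | 59679
Henry Garcia | 109736
Olivia Martinez | 107665
Ivy Williams | 68513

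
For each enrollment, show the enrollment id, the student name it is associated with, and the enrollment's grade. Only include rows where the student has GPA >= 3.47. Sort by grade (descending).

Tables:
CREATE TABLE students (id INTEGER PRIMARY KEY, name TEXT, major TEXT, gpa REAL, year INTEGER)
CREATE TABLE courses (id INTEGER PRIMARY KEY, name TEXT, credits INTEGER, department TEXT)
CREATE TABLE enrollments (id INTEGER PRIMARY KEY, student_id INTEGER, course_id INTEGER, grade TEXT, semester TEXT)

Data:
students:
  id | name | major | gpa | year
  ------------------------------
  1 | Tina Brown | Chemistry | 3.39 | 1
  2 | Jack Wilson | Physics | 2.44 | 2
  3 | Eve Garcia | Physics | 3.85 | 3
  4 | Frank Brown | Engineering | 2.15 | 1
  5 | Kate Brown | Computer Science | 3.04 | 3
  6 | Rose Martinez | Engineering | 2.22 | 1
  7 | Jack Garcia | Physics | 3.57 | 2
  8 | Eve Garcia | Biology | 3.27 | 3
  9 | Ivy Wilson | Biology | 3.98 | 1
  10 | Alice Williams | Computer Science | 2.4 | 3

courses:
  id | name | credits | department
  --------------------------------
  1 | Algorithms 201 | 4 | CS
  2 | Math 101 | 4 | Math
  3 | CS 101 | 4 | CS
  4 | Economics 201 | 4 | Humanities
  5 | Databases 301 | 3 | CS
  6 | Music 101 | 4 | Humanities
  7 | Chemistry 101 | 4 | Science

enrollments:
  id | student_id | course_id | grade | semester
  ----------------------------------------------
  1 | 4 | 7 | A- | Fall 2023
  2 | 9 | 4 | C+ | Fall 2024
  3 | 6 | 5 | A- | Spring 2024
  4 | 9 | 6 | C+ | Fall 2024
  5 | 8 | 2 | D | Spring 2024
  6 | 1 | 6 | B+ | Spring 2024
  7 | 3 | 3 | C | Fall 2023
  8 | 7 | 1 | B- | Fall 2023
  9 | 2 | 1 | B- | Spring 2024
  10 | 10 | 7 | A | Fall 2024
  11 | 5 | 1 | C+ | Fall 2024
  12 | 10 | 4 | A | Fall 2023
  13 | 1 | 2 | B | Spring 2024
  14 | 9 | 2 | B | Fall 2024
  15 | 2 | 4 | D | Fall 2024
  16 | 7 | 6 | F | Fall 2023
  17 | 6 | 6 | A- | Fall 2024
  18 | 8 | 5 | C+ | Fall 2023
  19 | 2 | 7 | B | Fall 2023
SELECT c.id, p.name AS student, c.grade FROM enrollments c JOIN students p ON c.student_id = p.id WHERE p.gpa >= 3.47 ORDER BY c.grade DESC

Execution result:
id | student | grade
16 | Jack Garcia | F
2 | Ivy Wilson | C+
4 | Ivy Wilson | C+
7 | Eve Garcia | C
8 | Jack Garcia | B-
14 | Ivy Wilson | B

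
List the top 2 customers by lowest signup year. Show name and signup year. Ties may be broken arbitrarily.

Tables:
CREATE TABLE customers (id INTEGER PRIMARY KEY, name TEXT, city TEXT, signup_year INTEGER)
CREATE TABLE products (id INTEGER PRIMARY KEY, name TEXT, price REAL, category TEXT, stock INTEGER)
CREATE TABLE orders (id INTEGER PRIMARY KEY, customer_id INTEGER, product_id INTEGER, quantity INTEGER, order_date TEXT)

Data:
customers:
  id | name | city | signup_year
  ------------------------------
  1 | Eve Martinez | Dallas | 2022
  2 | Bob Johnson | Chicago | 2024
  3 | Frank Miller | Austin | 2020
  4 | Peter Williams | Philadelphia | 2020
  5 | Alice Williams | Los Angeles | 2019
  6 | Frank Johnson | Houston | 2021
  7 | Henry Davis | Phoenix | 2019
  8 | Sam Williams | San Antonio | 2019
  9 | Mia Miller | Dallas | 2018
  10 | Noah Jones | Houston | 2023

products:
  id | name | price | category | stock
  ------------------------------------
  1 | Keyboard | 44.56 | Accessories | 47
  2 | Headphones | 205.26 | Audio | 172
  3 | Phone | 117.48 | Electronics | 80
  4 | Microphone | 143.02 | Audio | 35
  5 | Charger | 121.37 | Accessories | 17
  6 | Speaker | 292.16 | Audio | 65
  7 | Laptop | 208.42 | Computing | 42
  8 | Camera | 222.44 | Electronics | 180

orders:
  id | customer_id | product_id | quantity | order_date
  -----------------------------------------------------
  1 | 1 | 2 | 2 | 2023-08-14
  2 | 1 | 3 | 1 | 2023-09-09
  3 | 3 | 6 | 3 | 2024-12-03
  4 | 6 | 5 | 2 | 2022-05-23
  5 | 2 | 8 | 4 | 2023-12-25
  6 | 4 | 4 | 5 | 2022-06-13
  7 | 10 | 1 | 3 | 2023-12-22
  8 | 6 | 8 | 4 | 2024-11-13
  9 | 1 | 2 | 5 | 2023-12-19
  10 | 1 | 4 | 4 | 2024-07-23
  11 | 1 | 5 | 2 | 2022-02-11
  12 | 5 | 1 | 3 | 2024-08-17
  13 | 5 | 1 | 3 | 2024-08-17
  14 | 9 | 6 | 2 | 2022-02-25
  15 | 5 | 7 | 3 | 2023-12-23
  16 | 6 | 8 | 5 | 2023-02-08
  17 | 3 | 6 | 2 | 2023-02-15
SELECT name, signup_year FROM customers ORDER BY signup_year ASC LIMIT 2

Execution result:
name | signup_year
Mia Miller | 2018
Alice Williams | 2019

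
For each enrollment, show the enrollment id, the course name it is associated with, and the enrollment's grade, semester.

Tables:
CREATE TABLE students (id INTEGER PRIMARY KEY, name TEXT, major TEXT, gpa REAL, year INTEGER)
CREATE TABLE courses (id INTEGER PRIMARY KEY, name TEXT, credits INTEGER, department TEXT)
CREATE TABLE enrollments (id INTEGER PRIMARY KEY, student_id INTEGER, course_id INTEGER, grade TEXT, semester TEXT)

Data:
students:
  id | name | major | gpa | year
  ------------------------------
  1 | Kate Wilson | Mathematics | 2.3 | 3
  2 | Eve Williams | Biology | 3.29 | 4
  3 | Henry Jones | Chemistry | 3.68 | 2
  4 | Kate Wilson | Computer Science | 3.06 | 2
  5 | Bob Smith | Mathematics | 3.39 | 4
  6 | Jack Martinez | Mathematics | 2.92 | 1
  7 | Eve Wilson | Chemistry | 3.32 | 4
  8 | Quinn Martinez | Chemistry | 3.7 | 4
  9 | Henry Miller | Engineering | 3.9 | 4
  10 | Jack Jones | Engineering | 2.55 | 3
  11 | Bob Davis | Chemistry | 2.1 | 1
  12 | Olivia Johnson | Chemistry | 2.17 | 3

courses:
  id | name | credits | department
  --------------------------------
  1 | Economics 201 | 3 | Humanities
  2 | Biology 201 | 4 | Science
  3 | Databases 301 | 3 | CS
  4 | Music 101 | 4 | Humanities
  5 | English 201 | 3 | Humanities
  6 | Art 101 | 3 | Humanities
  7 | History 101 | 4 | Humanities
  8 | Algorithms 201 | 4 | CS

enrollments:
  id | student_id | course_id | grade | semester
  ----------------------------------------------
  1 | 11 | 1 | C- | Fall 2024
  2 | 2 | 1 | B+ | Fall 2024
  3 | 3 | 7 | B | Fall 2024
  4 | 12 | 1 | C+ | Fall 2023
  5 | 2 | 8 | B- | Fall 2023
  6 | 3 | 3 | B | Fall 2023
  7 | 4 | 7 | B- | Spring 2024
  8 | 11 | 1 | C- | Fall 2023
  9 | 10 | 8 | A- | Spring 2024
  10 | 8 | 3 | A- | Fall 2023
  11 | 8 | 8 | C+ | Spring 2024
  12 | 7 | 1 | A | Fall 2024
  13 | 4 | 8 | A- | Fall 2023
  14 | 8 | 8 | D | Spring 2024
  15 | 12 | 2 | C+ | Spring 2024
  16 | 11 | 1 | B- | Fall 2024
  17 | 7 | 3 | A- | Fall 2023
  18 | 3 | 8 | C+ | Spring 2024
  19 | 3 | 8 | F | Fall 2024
SELECT c.id, p.name AS course, c.grade, c.semester FROM enrollments c JOIN courses p ON c.course_id = p.id

Execution result:
id | course | grade | semester
1 | Economics 201 | C- | Fall 2024
2 | Economics 201 | B+ | Fall 2024
3 | History 101 | B | Fall 2024
4 | Economics 201 | C+ | Fall 2023
5 | Algorithms 201 | B- | Fall 2023
6 | Databases 301 | B | Fall 2023
7 | History 101 | B- | Spring 2024
8 | Economics 201 | C- | Fall 2023
9 | Algorithms 201 | A- | Spring 2024
10 | Databases 301 | A- | Fall 2023
11 | Algorithms 201 | C+ | Spring 2024
12 | Economics 201 | A | Fall 2024
13 | Algorithms 201 | A- | Fall 2023
14 | Algorithms 201 | D | Spring 2024
15 | Biology 201 | C+ | Spring 2024
16 | Economics 201 | B- | Fall 2024
17 | Databases 301 | A- | Fall 2023
18 | Algorithms 201 | C+ | Spring 2024
19 | Algorithms 201 | F | Fall 2024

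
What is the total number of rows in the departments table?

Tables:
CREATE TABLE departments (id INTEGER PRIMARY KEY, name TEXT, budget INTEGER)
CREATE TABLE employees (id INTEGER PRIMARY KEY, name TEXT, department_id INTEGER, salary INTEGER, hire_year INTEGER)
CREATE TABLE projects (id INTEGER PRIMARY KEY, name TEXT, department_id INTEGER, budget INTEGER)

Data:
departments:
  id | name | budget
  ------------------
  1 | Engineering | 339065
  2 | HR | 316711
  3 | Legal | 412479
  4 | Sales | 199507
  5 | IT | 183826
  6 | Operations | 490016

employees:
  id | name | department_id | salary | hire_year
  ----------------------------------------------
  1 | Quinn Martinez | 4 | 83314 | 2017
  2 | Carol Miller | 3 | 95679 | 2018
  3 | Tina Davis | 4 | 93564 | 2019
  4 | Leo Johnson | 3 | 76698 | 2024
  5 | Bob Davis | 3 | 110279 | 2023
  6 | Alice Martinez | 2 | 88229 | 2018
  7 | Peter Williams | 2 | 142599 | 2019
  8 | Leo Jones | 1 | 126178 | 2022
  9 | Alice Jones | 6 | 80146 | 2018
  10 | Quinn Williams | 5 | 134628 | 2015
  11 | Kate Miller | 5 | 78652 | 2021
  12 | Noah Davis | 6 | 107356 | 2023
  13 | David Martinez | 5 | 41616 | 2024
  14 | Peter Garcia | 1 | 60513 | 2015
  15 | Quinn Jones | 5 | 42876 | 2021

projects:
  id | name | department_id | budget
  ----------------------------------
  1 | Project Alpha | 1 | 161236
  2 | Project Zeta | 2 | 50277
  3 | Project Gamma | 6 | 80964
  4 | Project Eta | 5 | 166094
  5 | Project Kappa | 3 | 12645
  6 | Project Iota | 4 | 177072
SELECT COUNT(*) FROM departments

Execution result:
6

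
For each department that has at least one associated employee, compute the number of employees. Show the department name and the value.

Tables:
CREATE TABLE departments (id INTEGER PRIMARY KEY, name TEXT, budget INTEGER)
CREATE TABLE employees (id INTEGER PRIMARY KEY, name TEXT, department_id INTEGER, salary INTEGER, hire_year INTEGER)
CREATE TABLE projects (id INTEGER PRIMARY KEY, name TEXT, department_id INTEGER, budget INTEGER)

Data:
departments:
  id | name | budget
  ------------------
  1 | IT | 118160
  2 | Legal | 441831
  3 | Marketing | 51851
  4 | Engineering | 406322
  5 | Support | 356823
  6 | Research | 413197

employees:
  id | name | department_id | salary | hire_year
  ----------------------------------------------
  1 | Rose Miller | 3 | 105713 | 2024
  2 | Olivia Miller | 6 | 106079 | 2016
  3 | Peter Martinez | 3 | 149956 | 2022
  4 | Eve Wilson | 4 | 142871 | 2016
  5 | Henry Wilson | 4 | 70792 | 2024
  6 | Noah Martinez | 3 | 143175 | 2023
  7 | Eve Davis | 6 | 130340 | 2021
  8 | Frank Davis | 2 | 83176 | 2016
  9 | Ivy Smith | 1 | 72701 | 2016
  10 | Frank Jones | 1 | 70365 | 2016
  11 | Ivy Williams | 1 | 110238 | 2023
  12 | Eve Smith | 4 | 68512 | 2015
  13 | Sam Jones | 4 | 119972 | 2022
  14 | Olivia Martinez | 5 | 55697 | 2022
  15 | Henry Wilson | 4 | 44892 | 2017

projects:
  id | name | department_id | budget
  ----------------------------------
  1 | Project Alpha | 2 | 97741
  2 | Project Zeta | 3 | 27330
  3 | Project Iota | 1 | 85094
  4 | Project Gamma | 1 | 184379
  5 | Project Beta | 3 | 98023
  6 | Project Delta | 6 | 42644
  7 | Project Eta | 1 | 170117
SELECT p.name, COUNT(*) AS n FROM employees c JOIN departments p ON c.department_id = p.id GROUP BY p.id, p.name

Execution result:
name | n
IT | 3
Legal | 1
Marketing | 3
Engineering | 5
Support | 1
Research | 2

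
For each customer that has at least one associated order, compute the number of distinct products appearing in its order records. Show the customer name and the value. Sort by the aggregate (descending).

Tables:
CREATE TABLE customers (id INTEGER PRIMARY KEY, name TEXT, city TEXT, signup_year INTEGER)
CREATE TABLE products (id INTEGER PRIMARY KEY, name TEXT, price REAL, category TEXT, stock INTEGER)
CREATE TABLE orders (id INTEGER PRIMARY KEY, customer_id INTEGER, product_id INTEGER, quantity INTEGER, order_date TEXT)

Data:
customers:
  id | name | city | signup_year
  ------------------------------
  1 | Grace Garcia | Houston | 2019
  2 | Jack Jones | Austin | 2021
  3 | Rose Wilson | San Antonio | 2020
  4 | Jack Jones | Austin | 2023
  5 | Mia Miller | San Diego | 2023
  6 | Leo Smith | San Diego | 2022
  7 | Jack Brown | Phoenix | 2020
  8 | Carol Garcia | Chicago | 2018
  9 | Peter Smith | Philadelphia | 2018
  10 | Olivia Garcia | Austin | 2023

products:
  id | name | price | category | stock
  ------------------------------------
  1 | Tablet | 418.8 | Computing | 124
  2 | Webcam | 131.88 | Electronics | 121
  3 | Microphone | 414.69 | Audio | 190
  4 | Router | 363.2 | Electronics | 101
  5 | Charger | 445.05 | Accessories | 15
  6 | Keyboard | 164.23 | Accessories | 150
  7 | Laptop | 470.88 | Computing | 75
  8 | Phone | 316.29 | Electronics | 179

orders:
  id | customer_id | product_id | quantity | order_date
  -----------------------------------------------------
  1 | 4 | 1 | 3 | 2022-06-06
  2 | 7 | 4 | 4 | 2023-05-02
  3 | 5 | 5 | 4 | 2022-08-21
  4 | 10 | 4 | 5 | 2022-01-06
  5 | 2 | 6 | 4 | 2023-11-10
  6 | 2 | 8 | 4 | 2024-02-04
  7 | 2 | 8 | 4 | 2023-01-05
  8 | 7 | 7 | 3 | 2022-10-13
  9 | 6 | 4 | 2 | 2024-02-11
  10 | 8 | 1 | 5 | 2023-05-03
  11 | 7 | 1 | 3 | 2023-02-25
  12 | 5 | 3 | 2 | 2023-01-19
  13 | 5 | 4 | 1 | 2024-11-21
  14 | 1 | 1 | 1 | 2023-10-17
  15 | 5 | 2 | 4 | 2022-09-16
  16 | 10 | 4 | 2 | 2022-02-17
SELECT p.name, COUNT(DISTINCT c.product_id) AS distinct_product_count FROM orders c JOIN customers p ON c.customer_id = p.id GROUP BY p.id, p.name ORDER BY distinct_product_count DESC

Execution result:
name | distinct_product_count
Mia Miller | 4
Jack Brown | 3
Jack Jones | 2
Grace Garcia | 1
Jack Jones | 1
Leo Smith | 1
Carol Garcia | 1
Olivia Garcia | 1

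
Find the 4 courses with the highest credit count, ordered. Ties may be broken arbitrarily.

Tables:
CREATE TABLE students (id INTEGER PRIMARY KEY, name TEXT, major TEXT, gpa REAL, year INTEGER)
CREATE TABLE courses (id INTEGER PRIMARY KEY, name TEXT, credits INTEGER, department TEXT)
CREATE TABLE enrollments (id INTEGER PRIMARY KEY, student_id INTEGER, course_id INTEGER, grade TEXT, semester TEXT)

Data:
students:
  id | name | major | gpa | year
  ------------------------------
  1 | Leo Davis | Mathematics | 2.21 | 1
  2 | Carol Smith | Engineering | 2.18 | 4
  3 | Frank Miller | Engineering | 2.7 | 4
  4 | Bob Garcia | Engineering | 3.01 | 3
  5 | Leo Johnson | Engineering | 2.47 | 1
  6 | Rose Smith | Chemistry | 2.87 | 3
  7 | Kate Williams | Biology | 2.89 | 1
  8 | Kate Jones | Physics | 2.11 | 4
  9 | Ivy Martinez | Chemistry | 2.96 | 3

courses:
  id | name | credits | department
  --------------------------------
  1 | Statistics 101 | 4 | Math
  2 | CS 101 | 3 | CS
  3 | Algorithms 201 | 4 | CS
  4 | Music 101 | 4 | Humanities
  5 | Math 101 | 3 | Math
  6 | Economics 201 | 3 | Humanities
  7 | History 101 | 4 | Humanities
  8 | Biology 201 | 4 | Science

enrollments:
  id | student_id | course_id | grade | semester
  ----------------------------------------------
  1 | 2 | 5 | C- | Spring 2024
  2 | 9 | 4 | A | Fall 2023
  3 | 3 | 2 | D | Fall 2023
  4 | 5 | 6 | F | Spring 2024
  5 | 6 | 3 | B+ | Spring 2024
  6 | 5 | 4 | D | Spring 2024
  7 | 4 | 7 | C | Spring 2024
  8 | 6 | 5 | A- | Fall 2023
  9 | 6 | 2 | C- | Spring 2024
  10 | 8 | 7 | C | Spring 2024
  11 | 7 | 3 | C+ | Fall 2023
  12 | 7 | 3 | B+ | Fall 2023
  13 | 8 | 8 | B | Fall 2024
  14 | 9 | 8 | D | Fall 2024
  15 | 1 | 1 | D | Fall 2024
SELECT name, credits FROM courses ORDER BY credits DESC LIMIT 4

Execution result:
name | credits
Statistics 101 | 4
Algorithms 201 | 4
Music 101 | 4
History 101 | 4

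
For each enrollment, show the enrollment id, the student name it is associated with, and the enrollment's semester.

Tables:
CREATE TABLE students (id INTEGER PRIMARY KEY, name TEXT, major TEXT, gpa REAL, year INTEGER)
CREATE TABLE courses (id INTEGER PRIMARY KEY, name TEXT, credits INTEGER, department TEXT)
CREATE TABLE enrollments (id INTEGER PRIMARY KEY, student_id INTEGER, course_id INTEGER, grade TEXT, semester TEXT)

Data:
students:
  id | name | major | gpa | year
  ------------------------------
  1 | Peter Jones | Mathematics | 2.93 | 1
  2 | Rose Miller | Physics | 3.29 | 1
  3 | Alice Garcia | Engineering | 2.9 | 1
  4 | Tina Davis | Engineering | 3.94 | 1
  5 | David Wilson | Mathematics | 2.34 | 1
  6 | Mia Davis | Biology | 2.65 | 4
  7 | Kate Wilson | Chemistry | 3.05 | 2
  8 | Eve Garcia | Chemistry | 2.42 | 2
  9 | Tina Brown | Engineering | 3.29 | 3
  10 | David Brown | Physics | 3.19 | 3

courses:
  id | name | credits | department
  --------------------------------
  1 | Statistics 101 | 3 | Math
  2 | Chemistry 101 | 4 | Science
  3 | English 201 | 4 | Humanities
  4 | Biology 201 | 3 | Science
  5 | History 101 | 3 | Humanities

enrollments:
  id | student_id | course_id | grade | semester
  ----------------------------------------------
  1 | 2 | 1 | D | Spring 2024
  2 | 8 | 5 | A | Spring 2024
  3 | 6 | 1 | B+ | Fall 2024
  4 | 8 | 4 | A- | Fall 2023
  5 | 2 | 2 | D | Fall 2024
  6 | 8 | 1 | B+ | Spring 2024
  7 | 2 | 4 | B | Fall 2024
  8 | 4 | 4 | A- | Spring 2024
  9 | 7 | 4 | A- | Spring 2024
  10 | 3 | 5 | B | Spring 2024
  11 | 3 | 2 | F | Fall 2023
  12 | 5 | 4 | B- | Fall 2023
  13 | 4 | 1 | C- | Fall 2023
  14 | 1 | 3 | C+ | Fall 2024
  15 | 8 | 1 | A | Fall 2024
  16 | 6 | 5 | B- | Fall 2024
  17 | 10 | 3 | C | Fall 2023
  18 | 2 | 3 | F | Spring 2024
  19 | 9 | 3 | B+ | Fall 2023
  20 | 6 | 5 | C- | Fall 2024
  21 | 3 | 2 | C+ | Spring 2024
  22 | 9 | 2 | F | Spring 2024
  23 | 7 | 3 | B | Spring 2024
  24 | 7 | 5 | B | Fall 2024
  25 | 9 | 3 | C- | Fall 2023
SELECT c.id, p.name AS student, c.semester FROM enrollments c JOIN students p ON c.student_id = p.id

Execution result:
id | student | semester
1 | Rose Miller | Spring 2024
2 | Eve Garcia | Spring 2024
3 | Mia Davis | Fall 2024
4 | Eve Garcia | Fall 2023
5 | Rose Miller | Fall 2024
6 | Eve Garcia | Spring 2024
7 | Rose Miller | Fall 2024
8 | Tina Davis | Spring 2024
9 | Kate Wilson | Spring 2024
10 | Alice Garcia | Spring 2024
11 | Alice Garcia | Fall 2023
12 | David Wilson | Fall 2023
13 | Tina Davis | Fall 2023
14 | Peter Jones | Fall 2024
15 | Eve Garcia | Fall 2024
16 | Mia Davis | Fall 2024
17 | David Brown | Fall 2023
18 | Rose Miller | Spring 2024
19 | Tina Brown | Fall 2023
20 | Mia Davis | Fall 2024
21 | Alice Garcia | Spring 2024
22 | Tina Brown | Spring 2024
23 | Kate Wilson | Spring 2024
24 | Kate Wilson | Fall 2024
25 | Tina Brown | Fall 2023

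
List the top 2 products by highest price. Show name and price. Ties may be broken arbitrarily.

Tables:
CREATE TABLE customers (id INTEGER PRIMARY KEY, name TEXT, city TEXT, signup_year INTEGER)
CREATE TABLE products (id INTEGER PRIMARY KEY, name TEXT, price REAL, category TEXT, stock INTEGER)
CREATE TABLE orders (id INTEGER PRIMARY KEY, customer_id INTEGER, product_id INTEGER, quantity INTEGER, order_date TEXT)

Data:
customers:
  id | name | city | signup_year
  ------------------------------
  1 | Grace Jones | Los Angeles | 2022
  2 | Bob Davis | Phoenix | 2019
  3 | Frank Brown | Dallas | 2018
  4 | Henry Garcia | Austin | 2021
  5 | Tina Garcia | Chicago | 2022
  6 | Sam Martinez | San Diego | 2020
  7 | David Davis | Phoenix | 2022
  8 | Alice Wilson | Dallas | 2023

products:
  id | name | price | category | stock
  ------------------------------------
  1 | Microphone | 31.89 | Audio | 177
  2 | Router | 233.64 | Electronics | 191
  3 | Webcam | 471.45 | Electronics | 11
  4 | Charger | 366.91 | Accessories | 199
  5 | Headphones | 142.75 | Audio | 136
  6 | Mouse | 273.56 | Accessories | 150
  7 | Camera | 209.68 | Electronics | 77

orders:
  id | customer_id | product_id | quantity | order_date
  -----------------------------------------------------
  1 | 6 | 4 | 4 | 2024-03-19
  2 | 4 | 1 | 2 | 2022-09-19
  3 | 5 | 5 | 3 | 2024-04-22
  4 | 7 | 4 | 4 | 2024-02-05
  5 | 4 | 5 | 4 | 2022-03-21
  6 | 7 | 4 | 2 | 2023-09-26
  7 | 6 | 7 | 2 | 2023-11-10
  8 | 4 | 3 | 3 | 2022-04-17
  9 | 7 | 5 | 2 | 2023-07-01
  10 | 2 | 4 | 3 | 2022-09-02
SELECT name, price FROM products ORDER BY price DESC LIMIT 2

Execution result:
name | price
Webcam | 471.45
Charger | 366.91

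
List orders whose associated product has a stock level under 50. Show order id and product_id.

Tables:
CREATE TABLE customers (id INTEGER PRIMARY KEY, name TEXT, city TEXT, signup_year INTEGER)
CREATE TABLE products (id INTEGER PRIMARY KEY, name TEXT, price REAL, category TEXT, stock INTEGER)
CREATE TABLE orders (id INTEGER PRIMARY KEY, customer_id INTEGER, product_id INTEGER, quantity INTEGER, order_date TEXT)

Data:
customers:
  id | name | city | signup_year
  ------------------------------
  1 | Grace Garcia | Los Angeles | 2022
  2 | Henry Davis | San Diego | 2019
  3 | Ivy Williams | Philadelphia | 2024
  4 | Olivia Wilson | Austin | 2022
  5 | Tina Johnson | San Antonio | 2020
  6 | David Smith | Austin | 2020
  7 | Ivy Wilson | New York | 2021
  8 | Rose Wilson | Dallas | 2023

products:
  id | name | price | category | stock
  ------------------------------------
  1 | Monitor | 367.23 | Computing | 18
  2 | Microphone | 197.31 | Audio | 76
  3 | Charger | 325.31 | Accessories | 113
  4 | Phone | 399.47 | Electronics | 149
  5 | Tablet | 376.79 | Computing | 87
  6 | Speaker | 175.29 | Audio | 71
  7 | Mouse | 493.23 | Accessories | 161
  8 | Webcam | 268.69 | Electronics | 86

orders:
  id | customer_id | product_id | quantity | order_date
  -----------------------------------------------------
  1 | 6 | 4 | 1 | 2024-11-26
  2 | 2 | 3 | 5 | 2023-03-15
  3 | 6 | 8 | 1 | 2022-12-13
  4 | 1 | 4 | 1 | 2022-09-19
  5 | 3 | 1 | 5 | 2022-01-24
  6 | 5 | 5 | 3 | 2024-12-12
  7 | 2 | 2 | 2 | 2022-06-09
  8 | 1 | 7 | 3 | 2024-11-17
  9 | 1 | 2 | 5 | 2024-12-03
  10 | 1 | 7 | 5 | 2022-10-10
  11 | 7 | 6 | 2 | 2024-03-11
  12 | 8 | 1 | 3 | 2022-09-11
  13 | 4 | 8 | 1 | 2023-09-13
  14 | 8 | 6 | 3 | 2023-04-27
SELECT id, product_id FROM orders WHERE product_id IN (SELECT id FROM products WHERE stock < 50)

Execution result:
id | product_id
5 | 1
12 | 1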